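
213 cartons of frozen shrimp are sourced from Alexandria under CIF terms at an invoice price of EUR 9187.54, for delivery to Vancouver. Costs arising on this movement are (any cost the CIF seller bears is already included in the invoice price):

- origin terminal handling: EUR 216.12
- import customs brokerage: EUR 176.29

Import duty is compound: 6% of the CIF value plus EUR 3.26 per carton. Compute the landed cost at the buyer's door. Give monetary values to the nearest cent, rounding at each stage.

CIF: the seller pays costs through ocean freight and marine insurance to the destination port.
Already in the invoice (seller's account under CIF): origin terminal — exclude.
The CIF price already equals the CIF value: 9187.54
Ad valorem component: 9187.54 × 6% = 551.25
Specific component: 213 × 3.26 = 694.38
Import duty = 551.25 + 694.38 = 1245.63
Buyer bears: brokerage 176.29 + duty 1245.63 = 1421.92
Landed cost = invoice 9187.54 + 1421.92 = 10609.46

Total landed cost: EUR 10609.46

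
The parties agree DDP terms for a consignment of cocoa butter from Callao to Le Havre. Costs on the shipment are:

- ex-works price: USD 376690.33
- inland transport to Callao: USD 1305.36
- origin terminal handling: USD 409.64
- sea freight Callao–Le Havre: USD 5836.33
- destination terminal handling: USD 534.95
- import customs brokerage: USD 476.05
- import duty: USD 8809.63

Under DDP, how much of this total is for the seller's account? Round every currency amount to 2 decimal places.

DDP: the seller bears all costs including import duty.
Seller's account: goods 376690.33 + inland to port 1305.36 + origin terminal 409.64 + freight 5836.33 + destination terminal 534.95 + brokerage 476.05 + duty 8809.63 = 394062.29
Buyer's account: 0.00

Seller's account: USD 394062.29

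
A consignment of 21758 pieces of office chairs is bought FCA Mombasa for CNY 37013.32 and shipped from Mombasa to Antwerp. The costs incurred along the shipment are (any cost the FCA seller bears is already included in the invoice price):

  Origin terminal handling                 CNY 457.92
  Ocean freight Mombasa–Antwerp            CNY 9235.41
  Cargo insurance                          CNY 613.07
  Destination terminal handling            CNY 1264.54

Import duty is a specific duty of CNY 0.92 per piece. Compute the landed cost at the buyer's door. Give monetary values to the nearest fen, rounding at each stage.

Total landed cost: CNY 68601.62

FCA: the seller delivers export-cleared goods to the carrier; the buyer bears costs from that point.
CIF value = FCA price + origin terminal + freight + insurance = 37013.32 + 457.92 + 9235.41 + 613.07 = 47319.72
Import duty = 21758 × 0.92 = 20017.36
Buyer bears: origin terminal 457.92 + freight 9235.41 + insurance 613.07 + destination terminal 1264.54 + duty 20017.36 = 31588.30
Landed cost = invoice 37013.32 + 31588.30 = 68601.62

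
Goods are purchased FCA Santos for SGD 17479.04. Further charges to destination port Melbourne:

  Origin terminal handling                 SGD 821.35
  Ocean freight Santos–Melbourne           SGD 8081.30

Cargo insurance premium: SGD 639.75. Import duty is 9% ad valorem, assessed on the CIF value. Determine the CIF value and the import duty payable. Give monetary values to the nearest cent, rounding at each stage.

CIF = FCA price + pre-shipment costs + freight + insurance
CIF = 17479.04 + 821.35 + 8081.30 + 639.75 = 27021.44
Import duty = 27021.44 × 9% = 2431.93

CIF value: SGD 27021.44; import duty: SGD 2431.93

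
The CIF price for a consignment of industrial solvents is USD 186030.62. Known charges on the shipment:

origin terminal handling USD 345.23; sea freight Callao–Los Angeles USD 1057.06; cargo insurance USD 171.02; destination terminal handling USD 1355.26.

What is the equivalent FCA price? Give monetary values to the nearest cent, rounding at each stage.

FCA price: USD 184457.31

Not relevant to the conversion: destination terminal — on the buyer under both terms; not part of either seller's price.
From CIF to FCA, the seller no longer bears: origin terminal, freight, insurance.
FCA price = 186030.62 − 345.23 − 1057.06 − 171.02 = 184457.31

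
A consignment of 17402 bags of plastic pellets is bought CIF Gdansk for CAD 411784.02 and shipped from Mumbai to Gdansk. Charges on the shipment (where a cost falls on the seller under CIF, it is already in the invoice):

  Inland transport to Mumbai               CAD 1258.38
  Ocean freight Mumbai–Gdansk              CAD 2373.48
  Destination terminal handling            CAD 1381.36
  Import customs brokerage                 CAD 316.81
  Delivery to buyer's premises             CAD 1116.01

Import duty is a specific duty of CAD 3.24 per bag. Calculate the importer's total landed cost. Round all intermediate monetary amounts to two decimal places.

Total landed cost: CAD 470980.68

CIF: the seller pays costs through ocean freight and marine insurance to the destination port.
Already in the invoice (seller's account under CIF): inland to port, freight — exclude.
The CIF price already equals the CIF value: 411784.02
Import duty = 17402 × 3.24 = 56382.48
Buyer bears: destination terminal 1381.36 + brokerage 316.81 + delivery 1116.01 + duty 56382.48 = 59196.66
Landed cost = invoice 411784.02 + 59196.66 = 470980.68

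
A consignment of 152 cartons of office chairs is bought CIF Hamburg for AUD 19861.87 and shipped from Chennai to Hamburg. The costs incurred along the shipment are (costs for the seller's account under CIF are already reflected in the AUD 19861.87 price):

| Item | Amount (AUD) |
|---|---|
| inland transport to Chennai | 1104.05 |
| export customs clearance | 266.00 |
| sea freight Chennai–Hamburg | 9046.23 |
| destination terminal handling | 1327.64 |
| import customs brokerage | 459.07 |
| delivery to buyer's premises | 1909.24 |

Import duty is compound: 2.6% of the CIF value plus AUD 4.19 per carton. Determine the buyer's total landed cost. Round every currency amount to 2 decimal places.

Total landed cost: AUD 24711.11

CIF: the seller pays costs through ocean freight and marine insurance to the destination port.
Already in the invoice (seller's account under CIF): inland to port, export clearance, freight — exclude.
The CIF price already equals the CIF value: 19861.87
Ad valorem component: 19861.87 × 2.6% = 516.41
Specific component: 152 × 4.19 = 636.88
Import duty = 516.41 + 636.88 = 1153.29
Buyer bears: destination terminal 1327.64 + brokerage 459.07 + delivery 1909.24 + duty 1153.29 = 4849.24
Landed cost = invoice 19861.87 + 4849.24 = 24711.11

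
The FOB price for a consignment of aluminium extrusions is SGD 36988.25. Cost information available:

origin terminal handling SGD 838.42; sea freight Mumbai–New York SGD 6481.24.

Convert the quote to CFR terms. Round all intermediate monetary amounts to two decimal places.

Not relevant to the conversion: origin terminal — on the seller under both FOB and CFR; already in the FOB price and stays in the CFR price.
From FOB to CFR, the seller additionally bears: freight.
CFR price = 36988.25 + 6481.24 = 43469.49

CFR price: SGD 43469.49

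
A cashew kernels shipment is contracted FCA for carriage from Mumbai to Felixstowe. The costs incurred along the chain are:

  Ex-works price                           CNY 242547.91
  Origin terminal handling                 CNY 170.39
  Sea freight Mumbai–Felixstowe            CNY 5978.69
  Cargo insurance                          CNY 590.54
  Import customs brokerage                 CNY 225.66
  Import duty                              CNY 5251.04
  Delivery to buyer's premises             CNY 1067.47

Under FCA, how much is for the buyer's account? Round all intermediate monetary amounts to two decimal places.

FCA: the seller delivers export-cleared goods to the carrier; the buyer bears costs from that point.
Seller's account: goods 242547.91 = 242547.91
Buyer's account: origin terminal 170.39 + freight 5978.69 + insurance 590.54 + brokerage 225.66 + duty 5251.04 + delivery 1067.47 = 13283.79

Buyer's account: CNY 13283.79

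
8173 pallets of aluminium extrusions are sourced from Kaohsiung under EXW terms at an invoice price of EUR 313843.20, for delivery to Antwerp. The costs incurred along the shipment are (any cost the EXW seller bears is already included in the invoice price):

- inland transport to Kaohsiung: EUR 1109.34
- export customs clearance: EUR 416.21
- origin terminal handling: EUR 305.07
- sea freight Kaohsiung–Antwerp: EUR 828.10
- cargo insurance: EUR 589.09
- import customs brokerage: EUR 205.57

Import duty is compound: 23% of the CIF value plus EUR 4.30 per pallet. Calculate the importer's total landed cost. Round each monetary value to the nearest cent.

EXW: the seller makes goods available at their premises; the buyer bears all onward costs.
CIF value = EXW price + inland to port + export clearance + origin terminal + freight + insurance = 313843.20 + 1109.34 + 416.21 + 305.07 + 828.10 + 589.09 = 317091.01
Ad valorem component: 317091.01 × 23% = 72930.93
Specific component: 8173 × 4.30 = 35143.90
Import duty = 72930.93 + 35143.90 = 108074.83
Buyer bears: inland to port 1109.34 + export clearance 416.21 + origin terminal 305.07 + freight 828.10 + insurance 589.09 + brokerage 205.57 + duty 108074.83 = 111528.21
Landed cost = invoice 313843.20 + 111528.21 = 425371.41

Total landed cost: EUR 425371.41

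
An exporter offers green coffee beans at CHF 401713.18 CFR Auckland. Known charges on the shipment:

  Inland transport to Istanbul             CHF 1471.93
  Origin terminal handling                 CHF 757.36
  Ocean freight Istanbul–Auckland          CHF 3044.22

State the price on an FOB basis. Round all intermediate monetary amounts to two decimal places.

Not relevant to the conversion: origin terminal, inland to port — on the seller under both CFR and FOB; already in the CFR price and stays in the FOB price.
From CFR to FOB, the seller no longer bears: freight.
FOB price = 401713.18 − 3044.22 = 398668.96

FOB price: CHF 398668.96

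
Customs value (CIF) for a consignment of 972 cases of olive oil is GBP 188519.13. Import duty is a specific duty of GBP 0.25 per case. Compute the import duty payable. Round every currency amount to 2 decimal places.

Import duty: GBP 243.00

Import duty = 972 × 0.25 = 243.00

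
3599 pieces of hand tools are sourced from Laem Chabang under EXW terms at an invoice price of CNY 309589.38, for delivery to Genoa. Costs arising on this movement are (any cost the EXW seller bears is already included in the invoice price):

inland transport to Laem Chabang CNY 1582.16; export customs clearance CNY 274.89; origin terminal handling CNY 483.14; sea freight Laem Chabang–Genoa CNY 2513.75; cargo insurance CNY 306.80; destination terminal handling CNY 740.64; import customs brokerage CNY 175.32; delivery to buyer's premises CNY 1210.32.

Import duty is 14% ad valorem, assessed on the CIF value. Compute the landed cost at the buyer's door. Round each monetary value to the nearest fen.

Total landed cost: CNY 360941.42

EXW: the seller makes goods available at their premises; the buyer bears all onward costs.
CIF value = EXW price + inland to port + export clearance + origin terminal + freight + insurance = 309589.38 + 1582.16 + 274.89 + 483.14 + 2513.75 + 306.80 = 314750.12
Import duty = 314750.12 × 14% = 44065.02
Buyer bears: inland to port 1582.16 + export clearance 274.89 + origin terminal 483.14 + freight 2513.75 + insurance 306.80 + destination terminal 740.64 + brokerage 175.32 + delivery 1210.32 + duty 44065.02 = 51352.04
Landed cost = invoice 309589.38 + 51352.04 = 360941.42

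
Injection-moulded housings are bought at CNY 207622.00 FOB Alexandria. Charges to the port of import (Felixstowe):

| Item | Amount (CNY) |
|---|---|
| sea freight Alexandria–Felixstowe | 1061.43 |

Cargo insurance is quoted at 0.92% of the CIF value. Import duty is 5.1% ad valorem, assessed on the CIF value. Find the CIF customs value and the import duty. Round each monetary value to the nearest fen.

Let C be the CIF value. C = FOB price + freight + 0.92% × C
C − 0.92% × C = 207622.00 + 1061.43
0.9908 × C = 208683.43
C = 208683.43 / 0.9908 = 210621.14
Insurance premium = 0.92% × 210621.14 = 1937.71
Import duty = 210621.14 × 5.1% = 10741.68

CIF value: CNY 210621.14; import duty: CNY 10741.68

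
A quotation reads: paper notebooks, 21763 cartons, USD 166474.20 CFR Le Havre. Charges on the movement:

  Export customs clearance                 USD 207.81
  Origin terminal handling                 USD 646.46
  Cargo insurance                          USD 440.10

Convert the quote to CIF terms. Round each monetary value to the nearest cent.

CIF price: USD 166914.30

Not relevant to the conversion: export clearance, origin terminal — on the seller under both CFR and CIF; already in the CFR price and stays in the CIF price.
From CFR to CIF, the seller additionally bears: insurance.
CIF price = 166474.20 + 440.10 = 166914.30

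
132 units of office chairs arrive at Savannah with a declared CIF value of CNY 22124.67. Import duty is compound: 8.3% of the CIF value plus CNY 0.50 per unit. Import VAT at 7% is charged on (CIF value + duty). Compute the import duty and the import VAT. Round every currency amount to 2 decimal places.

Ad valorem component: 22124.67 × 8.3% = 1836.35
Specific component: 132 × 0.50 = 66.00
Import duty = 1836.35 + 66.00 = 1902.35
VAT base = CIF + duty = 22124.67 + 1902.35 = 24027.02
Import VAT = 24027.02 × 7% = 1681.89

Import duty: CNY 1902.35; import VAT: CNY 1681.89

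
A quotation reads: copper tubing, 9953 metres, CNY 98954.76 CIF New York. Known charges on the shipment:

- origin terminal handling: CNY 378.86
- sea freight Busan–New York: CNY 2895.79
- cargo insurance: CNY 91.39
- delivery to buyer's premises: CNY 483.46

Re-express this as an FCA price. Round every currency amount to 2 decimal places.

FCA price: CNY 95588.72

Not relevant to the conversion: delivery — on the buyer under both terms; not part of either seller's price.
From CIF to FCA, the seller no longer bears: origin terminal, freight, insurance.
FCA price = 98954.76 − 378.86 − 2895.79 − 91.39 = 95588.72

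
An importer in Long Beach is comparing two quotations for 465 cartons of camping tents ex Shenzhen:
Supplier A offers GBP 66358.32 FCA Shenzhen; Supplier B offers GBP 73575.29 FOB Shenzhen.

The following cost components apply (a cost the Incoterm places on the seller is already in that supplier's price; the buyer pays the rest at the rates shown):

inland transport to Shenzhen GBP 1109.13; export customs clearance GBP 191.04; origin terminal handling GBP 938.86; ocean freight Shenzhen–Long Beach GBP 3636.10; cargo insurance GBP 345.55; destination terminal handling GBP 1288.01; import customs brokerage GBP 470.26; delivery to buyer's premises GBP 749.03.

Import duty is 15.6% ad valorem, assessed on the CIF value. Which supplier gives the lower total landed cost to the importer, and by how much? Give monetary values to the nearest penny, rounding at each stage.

Supplier A (FCA):
CIF value = FCA price + origin terminal + freight + insurance = 66358.32 + 938.86 + 3636.10 + 345.55 = 71278.83
Import duty = 71278.83 × 15.6% = 11119.50
Buyer bears (A): 938.86 + 3636.10 + 345.55 + 1288.01 + 470.26 + 749.03 = 7427.81
Landed cost (A) = invoice 66358.32 + 7427.81 + duty 11119.50 = 84905.63
Supplier B (FOB):
CIF value = FOB price + freight + insurance = 73575.29 + 3636.10 + 345.55 = 77556.94
Import duty = 77556.94 × 15.6% = 12098.88
Buyer bears (B): 3636.10 + 345.55 + 1288.01 + 470.26 + 749.03 = 6488.95
Landed cost (B) = invoice 73575.29 + 6488.95 + duty 12098.88 = 92163.12
Difference = |84905.63 − 92163.12| = 7257.49

Supplier A is cheaper by GBP 7257.49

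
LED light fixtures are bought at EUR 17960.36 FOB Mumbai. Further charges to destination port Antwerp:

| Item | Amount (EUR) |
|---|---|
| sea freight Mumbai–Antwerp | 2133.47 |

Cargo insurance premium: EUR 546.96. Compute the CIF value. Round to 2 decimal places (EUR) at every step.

CIF value: EUR 20640.79

CIF = FOB price + freight + insurance
CIF = 17960.36 + 2133.47 + 546.96 = 20640.79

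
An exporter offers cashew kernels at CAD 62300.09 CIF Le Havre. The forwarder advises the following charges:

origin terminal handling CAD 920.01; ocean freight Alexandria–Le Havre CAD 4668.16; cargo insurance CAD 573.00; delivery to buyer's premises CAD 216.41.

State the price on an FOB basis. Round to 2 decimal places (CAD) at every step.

FOB price: CAD 57058.93

Not relevant to the conversion: origin terminal — on the seller under both CIF and FOB; already in the CIF price and stays in the FOB price. delivery — on the buyer under both terms; not part of either seller's price.
From CIF to FOB, the seller no longer bears: freight, insurance.
FOB price = 62300.09 − 4668.16 − 573.00 = 57058.93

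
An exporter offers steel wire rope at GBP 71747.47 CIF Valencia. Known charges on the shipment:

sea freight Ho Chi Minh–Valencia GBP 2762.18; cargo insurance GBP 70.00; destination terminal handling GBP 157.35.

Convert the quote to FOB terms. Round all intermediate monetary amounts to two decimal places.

FOB price: GBP 68915.29

Not relevant to the conversion: destination terminal — on the buyer under both terms; not part of either seller's price.
From CIF to FOB, the seller no longer bears: freight, insurance.
FOB price = 71747.47 − 2762.18 − 70.00 = 68915.29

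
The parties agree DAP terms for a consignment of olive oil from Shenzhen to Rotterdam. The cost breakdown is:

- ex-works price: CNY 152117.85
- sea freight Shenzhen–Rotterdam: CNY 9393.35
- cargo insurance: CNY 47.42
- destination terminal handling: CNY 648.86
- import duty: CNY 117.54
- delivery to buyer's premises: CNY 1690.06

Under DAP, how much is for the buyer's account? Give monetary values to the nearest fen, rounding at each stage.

DAP: the seller bears all costs to the named destination except import duty and clearance.
Seller's account: goods 152117.85 + freight 9393.35 + insurance 47.42 + destination terminal 648.86 + delivery 1690.06 = 163897.54
Buyer's account: duty 117.54 = 117.54

Buyer's account: CNY 117.54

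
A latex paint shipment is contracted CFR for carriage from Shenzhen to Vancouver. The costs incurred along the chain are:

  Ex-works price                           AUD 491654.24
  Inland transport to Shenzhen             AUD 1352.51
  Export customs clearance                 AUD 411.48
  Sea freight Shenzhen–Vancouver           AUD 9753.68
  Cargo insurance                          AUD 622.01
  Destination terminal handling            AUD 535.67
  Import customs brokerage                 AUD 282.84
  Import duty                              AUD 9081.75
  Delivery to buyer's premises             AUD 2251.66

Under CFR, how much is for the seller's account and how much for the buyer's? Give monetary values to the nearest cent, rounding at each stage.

Seller: AUD 503171.91; buyer: AUD 12773.93

CFR: the seller pays costs through ocean freight to the destination port, but not insurance.
Seller's account: goods 491654.24 + inland to port 1352.51 + export clearance 411.48 + freight 9753.68 = 503171.91
Buyer's account: insurance 622.01 + destination terminal 535.67 + brokerage 282.84 + duty 9081.75 + delivery 2251.66 = 12773.93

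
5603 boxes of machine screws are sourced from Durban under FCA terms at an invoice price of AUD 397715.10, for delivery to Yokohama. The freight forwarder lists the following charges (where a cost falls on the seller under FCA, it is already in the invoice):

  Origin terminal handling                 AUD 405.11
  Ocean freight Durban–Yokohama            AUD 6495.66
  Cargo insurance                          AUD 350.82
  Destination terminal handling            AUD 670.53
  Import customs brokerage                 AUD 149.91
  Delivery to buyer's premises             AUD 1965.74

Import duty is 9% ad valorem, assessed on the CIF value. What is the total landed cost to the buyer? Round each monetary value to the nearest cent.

FCA: the seller delivers export-cleared goods to the carrier; the buyer bears costs from that point.
CIF value = FCA price + origin terminal + freight + insurance = 397715.10 + 405.11 + 6495.66 + 350.82 = 404966.69
Import duty = 404966.69 × 9% = 36447.00
Buyer bears: origin terminal 405.11 + freight 6495.66 + insurance 350.82 + destination terminal 670.53 + brokerage 149.91 + delivery 1965.74 + duty 36447.00 = 46484.77
Landed cost = invoice 397715.10 + 46484.77 = 444199.87

Total landed cost: AUD 444199.87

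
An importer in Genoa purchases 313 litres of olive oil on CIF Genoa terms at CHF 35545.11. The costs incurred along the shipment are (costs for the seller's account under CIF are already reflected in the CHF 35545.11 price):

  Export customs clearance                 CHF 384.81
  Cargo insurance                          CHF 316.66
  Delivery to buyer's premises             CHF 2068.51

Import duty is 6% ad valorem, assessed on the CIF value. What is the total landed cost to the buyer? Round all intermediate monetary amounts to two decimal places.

CIF: the seller pays costs through ocean freight and marine insurance to the destination port.
Already in the invoice (seller's account under CIF): export clearance, insurance — exclude.
The CIF price already equals the CIF value: 35545.11
Import duty = 35545.11 × 6% = 2132.71
Buyer bears: delivery 2068.51 + duty 2132.71 = 4201.22
Landed cost = invoice 35545.11 + 4201.22 = 39746.33

Total landed cost: CHF 39746.33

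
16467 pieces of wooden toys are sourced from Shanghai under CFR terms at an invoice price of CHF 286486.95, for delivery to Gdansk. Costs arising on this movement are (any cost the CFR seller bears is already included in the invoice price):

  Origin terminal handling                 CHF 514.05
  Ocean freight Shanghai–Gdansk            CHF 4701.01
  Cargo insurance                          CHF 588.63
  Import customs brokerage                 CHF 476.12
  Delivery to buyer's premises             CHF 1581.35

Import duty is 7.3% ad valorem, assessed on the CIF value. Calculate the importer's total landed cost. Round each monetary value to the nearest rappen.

Total landed cost: CHF 310089.57

CFR: the seller pays costs through ocean freight to the destination port, but not insurance.
Already in the invoice (seller's account under CFR): origin terminal, freight — exclude.
CIF value = CFR price + insurance = 286486.95 + 588.63 = 287075.58
Import duty = 287075.58 × 7.3% = 20956.52
Buyer bears: insurance 588.63 + brokerage 476.12 + delivery 1581.35 + duty 20956.52 = 23602.62
Landed cost = invoice 286486.95 + 23602.62 = 310089.57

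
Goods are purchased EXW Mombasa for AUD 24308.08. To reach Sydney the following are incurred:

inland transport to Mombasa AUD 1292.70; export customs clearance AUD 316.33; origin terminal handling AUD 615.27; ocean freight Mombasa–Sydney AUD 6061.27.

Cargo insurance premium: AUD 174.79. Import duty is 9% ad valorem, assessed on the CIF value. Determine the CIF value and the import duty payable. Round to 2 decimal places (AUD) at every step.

CIF value: AUD 32768.44; import duty: AUD 2949.16

CIF = EXW price + pre-shipment costs + freight + insurance
CIF = 24308.08 + 1292.70 + 316.33 + 615.27 + 6061.27 + 174.79 = 32768.44
Import duty = 32768.44 × 9% = 2949.16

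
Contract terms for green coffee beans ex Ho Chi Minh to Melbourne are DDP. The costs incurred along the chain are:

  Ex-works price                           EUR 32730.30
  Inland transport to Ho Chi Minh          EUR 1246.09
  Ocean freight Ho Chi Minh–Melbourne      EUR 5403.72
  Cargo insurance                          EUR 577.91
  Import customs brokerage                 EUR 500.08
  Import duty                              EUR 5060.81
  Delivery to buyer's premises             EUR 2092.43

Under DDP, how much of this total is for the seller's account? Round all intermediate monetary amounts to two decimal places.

Seller's account: EUR 47611.34

DDP: the seller bears all costs including import duty.
Seller's account: goods 32730.30 + inland to port 1246.09 + freight 5403.72 + insurance 577.91 + brokerage 500.08 + duty 5060.81 + delivery 2092.43 = 47611.34
Buyer's account: 0.00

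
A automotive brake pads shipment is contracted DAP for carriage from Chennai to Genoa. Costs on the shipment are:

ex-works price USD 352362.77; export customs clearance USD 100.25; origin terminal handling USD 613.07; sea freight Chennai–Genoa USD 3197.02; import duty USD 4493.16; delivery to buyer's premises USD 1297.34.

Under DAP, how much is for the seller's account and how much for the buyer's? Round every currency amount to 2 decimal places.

DAP: the seller bears all costs to the named destination except import duty and clearance.
Seller's account: goods 352362.77 + export clearance 100.25 + origin terminal 613.07 + freight 3197.02 + delivery 1297.34 = 357570.45
Buyer's account: duty 4493.16 = 4493.16

Seller: USD 357570.45; buyer: USD 4493.16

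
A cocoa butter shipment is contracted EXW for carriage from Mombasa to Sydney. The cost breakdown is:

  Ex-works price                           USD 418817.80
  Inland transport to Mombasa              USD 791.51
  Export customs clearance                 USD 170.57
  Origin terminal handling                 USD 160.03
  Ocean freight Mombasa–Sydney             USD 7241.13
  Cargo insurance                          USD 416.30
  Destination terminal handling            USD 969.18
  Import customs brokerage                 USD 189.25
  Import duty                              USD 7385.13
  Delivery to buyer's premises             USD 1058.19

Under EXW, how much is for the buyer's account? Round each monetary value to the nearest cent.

EXW: the seller makes goods available at their premises; the buyer bears all onward costs.
Seller's account: goods 418817.80 = 418817.80
Buyer's account: inland to port 791.51 + export clearance 170.57 + origin terminal 160.03 + freight 7241.13 + insurance 416.30 + destination terminal 969.18 + brokerage 189.25 + duty 7385.13 + delivery 1058.19 = 18381.29

Buyer's account: USD 18381.29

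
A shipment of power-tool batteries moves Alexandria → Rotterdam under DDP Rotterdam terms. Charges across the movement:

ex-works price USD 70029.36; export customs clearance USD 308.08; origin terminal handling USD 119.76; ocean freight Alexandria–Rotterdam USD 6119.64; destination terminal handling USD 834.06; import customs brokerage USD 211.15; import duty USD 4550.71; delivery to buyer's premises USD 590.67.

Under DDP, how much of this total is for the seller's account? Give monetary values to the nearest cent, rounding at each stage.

Seller's account: USD 82763.43

DDP: the seller bears all costs including import duty.
Seller's account: goods 70029.36 + export clearance 308.08 + origin terminal 119.76 + freight 6119.64 + destination terminal 834.06 + brokerage 211.15 + duty 4550.71 + delivery 590.67 = 82763.43
Buyer's account: 0.00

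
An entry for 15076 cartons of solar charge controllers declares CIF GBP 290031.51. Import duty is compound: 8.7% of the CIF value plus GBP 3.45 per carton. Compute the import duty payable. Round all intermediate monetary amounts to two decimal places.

Ad valorem component: 290031.51 × 8.7% = 25232.74
Specific component: 15076 × 3.45 = 52012.20
Import duty = 25232.74 + 52012.20 = 77244.94

Import duty: GBP 77244.94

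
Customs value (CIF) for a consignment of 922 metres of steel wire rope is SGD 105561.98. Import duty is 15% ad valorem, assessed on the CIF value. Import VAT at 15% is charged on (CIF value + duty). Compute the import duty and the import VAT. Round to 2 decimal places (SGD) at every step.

Import duty: SGD 15834.30; import VAT: SGD 18209.44

Import duty = 105561.98 × 15% = 15834.30
VAT base = CIF + duty = 105561.98 + 15834.30 = 121396.28
Import VAT = 121396.28 × 15% = 18209.44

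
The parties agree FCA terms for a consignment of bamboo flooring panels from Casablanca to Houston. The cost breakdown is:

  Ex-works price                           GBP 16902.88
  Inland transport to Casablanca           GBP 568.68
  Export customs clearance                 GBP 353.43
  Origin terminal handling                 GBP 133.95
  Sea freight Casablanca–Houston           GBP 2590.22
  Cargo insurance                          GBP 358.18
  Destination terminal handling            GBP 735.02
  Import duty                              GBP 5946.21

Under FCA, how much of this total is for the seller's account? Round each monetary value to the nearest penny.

Seller's account: GBP 17824.99

FCA: the seller delivers export-cleared goods to the carrier; the buyer bears costs from that point.
Seller's account: goods 16902.88 + inland to port 568.68 + export clearance 353.43 = 17824.99
Buyer's account: origin terminal 133.95 + freight 2590.22 + insurance 358.18 + destination terminal 735.02 + duty 5946.21 = 9763.58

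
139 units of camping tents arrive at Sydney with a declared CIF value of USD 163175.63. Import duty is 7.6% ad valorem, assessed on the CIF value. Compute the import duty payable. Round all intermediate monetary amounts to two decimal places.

Import duty: USD 12401.35

Import duty = 163175.63 × 7.6% = 12401.35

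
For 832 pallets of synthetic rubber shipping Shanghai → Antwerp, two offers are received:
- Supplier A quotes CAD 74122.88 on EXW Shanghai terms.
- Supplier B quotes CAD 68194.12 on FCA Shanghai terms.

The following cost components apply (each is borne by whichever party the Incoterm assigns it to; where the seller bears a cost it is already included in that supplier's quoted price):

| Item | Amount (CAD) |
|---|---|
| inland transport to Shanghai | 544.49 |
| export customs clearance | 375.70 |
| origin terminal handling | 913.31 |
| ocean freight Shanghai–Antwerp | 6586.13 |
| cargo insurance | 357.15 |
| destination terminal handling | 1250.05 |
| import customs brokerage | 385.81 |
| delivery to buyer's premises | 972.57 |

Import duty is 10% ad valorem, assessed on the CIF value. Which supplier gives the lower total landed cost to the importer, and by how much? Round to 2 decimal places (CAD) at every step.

Supplier B is cheaper by CAD 7533.85

Supplier A (EXW):
CIF value = EXW price + inland to port + export clearance + origin terminal + freight + insurance = 74122.88 + 544.49 + 375.70 + 913.31 + 6586.13 + 357.15 = 82899.66
Import duty = 82899.66 × 10% = 8289.97
Buyer bears (A): 544.49 + 375.70 + 913.31 + 6586.13 + 357.15 + 1250.05 + 385.81 + 972.57 = 11385.21
Landed cost (A) = invoice 74122.88 + 11385.21 + duty 8289.97 = 93798.06
Supplier B (FCA):
CIF value = FCA price + origin terminal + freight + insurance = 68194.12 + 913.31 + 6586.13 + 357.15 = 76050.71
Import duty = 76050.71 × 10% = 7605.07
Buyer bears (B): 913.31 + 6586.13 + 357.15 + 1250.05 + 385.81 + 972.57 = 10465.02
Landed cost (B) = invoice 68194.12 + 10465.02 + duty 7605.07 = 86264.21
Difference = |93798.06 − 86264.21| = 7533.85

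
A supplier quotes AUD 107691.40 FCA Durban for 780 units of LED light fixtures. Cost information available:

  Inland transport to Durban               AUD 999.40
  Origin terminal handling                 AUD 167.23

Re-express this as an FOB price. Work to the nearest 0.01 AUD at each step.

Not relevant to the conversion: inland to port — on the seller under both FCA and FOB; already in the FCA price and stays in the FOB price.
From FCA to FOB, the seller additionally bears: origin terminal.
FOB price = 107691.40 + 167.23 = 107858.63

FOB price: AUD 107858.63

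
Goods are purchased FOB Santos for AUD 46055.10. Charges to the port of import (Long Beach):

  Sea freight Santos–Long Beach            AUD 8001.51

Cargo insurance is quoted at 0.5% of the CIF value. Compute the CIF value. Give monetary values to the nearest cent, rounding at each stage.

Let C be the CIF value. C = FOB price + freight + 0.5% × C
C − 0.5% × C = 46055.10 + 8001.51
0.995 × C = 54056.61
C = 54056.61 / 0.995 = 54328.25
Insurance premium = 0.5% × 54328.25 = 271.64

CIF value: AUD 54328.25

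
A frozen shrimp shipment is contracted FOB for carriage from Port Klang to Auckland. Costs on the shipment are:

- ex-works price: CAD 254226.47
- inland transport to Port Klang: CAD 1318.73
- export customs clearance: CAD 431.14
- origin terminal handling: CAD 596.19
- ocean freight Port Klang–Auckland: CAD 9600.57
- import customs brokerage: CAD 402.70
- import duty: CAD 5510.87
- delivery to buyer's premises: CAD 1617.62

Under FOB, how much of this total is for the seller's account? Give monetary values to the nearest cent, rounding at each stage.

FOB: the seller bears costs until goods are on board at the origin port; the buyer bears freight, insurance and all costs thereafter.
Seller's account: goods 254226.47 + inland to port 1318.73 + export clearance 431.14 + origin terminal 596.19 = 256572.53
Buyer's account: freight 9600.57 + brokerage 402.70 + duty 5510.87 + delivery 1617.62 = 17131.76

Seller's account: CAD 256572.53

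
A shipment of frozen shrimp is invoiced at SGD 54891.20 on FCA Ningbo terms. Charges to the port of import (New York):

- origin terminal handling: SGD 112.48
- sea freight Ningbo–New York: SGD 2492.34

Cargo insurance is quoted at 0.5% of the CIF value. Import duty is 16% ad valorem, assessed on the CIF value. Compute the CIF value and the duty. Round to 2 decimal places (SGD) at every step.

Let C be the CIF value. C = FCA price + pre-shipment costs + freight + 0.5% × C
C − 0.5% × C = 54891.20 + 112.48 + 2492.34
0.995 × C = 57496.02
C = 57496.02 / 0.995 = 57784.94
Insurance premium = 0.5% × 57784.94 = 288.92
Import duty = 57784.94 × 16% = 9245.59

CIF value: SGD 57784.94; import duty: SGD 9245.59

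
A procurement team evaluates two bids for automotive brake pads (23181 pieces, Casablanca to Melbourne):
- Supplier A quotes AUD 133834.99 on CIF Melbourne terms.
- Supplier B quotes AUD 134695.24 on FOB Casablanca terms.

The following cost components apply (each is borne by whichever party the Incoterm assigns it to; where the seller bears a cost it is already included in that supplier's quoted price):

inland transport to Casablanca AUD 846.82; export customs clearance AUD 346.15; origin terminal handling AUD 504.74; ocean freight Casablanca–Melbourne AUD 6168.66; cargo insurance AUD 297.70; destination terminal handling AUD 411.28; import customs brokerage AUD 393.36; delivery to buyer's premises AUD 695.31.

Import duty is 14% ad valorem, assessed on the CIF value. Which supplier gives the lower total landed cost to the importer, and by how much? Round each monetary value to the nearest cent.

Supplier A (CIF):
The CIF price already equals the CIF value: 133834.99
Import duty = 133834.99 × 14% = 18736.90
Buyer bears (A): 411.28 + 393.36 + 695.31 = 1499.95
Landed cost (A) = invoice 133834.99 + 1499.95 + duty 18736.90 = 154071.84
Supplier B (FOB):
CIF value = FOB price + freight + insurance = 134695.24 + 6168.66 + 297.70 = 141161.60
Import duty = 141161.60 × 14% = 19762.62
Buyer bears (B): 6168.66 + 297.70 + 411.28 + 393.36 + 695.31 = 7966.31
Landed cost (B) = invoice 134695.24 + 7966.31 + duty 19762.62 = 162424.17
Difference = |154071.84 − 162424.17| = 8352.33

Supplier A is cheaper by AUD 8352.33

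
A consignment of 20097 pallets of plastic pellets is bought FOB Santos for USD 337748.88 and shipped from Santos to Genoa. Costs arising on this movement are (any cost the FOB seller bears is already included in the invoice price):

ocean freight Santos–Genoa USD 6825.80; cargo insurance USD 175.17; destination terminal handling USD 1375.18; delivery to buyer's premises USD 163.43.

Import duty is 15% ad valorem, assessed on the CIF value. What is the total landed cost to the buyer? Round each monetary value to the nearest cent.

Total landed cost: USD 398000.94

FOB: the seller bears costs until goods are on board at the origin port; the buyer bears freight, insurance and all costs thereafter.
CIF value = FOB price + freight + insurance = 337748.88 + 6825.80 + 175.17 = 344749.85
Import duty = 344749.85 × 15% = 51712.48
Buyer bears: freight 6825.80 + insurance 175.17 + destination terminal 1375.18 + delivery 163.43 + duty 51712.48 = 60252.06
Landed cost = invoice 337748.88 + 60252.06 = 398000.94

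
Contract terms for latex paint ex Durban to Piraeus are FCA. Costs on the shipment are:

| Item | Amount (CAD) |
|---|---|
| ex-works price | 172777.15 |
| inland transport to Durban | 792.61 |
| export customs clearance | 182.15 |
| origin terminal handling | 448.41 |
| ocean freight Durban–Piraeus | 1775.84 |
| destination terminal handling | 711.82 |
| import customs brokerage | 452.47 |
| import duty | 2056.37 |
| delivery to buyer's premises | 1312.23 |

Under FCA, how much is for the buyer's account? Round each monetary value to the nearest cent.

Buyer's account: CAD 6757.14

FCA: the seller delivers export-cleared goods to the carrier; the buyer bears costs from that point.
Seller's account: goods 172777.15 + inland to port 792.61 + export clearance 182.15 = 173751.91
Buyer's account: origin terminal 448.41 + freight 1775.84 + destination terminal 711.82 + brokerage 452.47 + duty 2056.37 + delivery 1312.23 = 6757.14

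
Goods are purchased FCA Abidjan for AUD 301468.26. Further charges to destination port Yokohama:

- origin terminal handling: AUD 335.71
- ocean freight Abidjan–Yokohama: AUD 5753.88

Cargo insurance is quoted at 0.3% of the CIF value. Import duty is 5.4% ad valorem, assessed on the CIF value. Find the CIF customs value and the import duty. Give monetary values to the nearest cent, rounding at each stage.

CIF value: AUD 308483.30; import duty: AUD 16658.10

Let C be the CIF value. C = FCA price + pre-shipment costs + freight + 0.3% × C
C − 0.3% × C = 301468.26 + 335.71 + 5753.88
0.997 × C = 307557.85
C = 307557.85 / 0.997 = 308483.30
Insurance premium = 0.3% × 308483.30 = 925.45
Import duty = 308483.30 × 5.4% = 16658.10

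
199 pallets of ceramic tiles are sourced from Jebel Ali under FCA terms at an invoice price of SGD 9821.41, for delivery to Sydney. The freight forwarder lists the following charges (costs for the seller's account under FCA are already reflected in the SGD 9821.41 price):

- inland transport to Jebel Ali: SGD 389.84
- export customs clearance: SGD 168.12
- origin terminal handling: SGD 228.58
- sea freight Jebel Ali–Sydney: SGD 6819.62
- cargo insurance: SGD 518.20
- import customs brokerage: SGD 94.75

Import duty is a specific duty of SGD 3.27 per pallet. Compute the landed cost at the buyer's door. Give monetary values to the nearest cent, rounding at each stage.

FCA: the seller delivers export-cleared goods to the carrier; the buyer bears costs from that point.
Already in the invoice (seller's account under FCA): inland to port, export clearance — exclude.
CIF value = FCA price + origin terminal + freight + insurance = 9821.41 + 228.58 + 6819.62 + 518.20 = 17387.81
Import duty = 199 × 3.27 = 650.73
Buyer bears: origin terminal 228.58 + freight 6819.62 + insurance 518.20 + brokerage 94.75 + duty 650.73 = 8311.88
Landed cost = invoice 9821.41 + 8311.88 = 18133.29

Total landed cost: SGD 18133.29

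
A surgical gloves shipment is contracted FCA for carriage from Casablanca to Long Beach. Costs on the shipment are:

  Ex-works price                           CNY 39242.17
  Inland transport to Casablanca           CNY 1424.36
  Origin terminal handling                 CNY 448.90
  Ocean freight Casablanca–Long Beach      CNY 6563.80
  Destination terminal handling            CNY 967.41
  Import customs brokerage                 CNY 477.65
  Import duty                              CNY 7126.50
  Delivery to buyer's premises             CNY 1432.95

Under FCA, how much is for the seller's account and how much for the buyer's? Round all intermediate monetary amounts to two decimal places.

FCA: the seller delivers export-cleared goods to the carrier; the buyer bears costs from that point.
Seller's account: goods 39242.17 + inland to port 1424.36 = 40666.53
Buyer's account: origin terminal 448.90 + freight 6563.80 + destination terminal 967.41 + brokerage 477.65 + duty 7126.50 + delivery 1432.95 = 17017.21

Seller: CNY 40666.53; buyer: CNY 17017.21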